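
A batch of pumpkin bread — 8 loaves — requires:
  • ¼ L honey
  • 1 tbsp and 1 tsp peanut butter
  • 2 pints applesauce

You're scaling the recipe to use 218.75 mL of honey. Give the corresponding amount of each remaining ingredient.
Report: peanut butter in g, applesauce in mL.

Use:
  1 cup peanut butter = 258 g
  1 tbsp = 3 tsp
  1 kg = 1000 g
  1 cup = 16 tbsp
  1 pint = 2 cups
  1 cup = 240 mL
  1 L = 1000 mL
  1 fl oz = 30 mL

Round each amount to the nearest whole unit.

peanut butter: 19 g; applesauce: 840 mL

The original recipe has 250 mL of honey, so the scaling factor is 218.75 ÷ 250 = 7/8 = 0.875.
peanut butter: (1 tbsp + 1 tsp = 4/3 tbsp) × 7/8 ÷ 16 tbsp/cup × 258 g/cup ≈ 19 g
applesauce: 2 pint × 7/8 × 2 cup/pint × 240 mL/cup = 840 mL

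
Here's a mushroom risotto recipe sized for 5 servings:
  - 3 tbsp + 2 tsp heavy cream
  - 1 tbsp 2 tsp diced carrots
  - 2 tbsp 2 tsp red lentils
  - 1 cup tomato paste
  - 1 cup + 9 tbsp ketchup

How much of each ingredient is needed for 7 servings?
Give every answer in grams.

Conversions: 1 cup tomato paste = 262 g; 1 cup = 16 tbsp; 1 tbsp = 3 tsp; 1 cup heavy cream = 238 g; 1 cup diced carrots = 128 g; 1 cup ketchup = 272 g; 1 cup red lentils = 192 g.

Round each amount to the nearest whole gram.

heavy cream: 76 g; diced carrots: 19 g; red lentils: 45 g; tomato paste: 367 g; ketchup: 595 g

Scaling factor: 7/5 = 1.4.
heavy cream: (3 tbsp + 2 tsp = 11/3 tbsp) × 7/5 ÷ 16 tbsp/cup × 238 g/cup ≈ 76 g
diced carrots: (1 tbsp + 2 tsp = 5/3 tbsp) × 7/5 ÷ 16 tbsp/cup × 128 g/cup ≈ 19 g
red lentils: (2 tbsp + 2 tsp = 8/3 tbsp) × 7/5 ÷ 16 tbsp/cup × 192 g/cup ≈ 45 g
tomato paste: 1 cup × 7/5 × 262 g/cup ≈ 367 g
ketchup: (1 cup + 9 tbsp = 1.5625 cup) × 7/5 × 272 g/cup = 595 g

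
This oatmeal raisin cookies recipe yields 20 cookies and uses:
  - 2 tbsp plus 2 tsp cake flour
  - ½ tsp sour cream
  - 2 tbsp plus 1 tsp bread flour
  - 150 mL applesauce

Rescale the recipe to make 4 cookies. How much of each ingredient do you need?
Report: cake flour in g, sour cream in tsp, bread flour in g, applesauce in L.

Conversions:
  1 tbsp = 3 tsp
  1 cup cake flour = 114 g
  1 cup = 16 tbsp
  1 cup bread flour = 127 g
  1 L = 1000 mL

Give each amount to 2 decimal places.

Scaling factor: 4/20 = 1/5 = 0.2.
cake flour: (2 tbsp + 2 tsp = 8/3 tbsp) × 1/5 ÷ 16 tbsp/cup × 114 g/cup = 3.80 g
sour cream: 0.5 tsp × 1/5 = 0.10 tsp
bread flour: (2 tbsp + 1 tsp = 7/3 tbsp) × 1/5 ÷ 16 tbsp/cup × 127 g/cup ≈ 3.70 g
applesauce: 150 mL × 1/5 ÷ 1000 mL/L = 0.03 L

cake flour: 3.80 g; sour cream: 0.10 tsp; bread flour: 3.70 g; applesauce: 0.03 L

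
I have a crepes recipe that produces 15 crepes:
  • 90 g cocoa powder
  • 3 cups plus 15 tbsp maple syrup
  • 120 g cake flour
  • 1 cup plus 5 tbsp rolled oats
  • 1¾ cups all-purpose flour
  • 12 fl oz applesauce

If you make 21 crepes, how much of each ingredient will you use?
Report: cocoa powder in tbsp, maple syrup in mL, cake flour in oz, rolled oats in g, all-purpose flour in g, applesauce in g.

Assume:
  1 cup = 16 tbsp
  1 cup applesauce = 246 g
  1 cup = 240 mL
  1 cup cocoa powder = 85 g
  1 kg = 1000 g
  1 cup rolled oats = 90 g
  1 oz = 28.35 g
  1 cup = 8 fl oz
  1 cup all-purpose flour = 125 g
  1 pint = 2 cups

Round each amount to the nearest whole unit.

cocoa powder: 24 tbsp; maple syrup: 1323 mL; cake flour: 6 oz; rolled oats: 165 g; all-purpose flour: 306 g; applesauce: 517 g

Scaling factor: 21/15 = 7/5 = 1.4.
cocoa powder: 90 g × 7/5 ÷ 85 g/cup × 16 tbsp/cup ≈ 24 tbsp
maple syrup: (3 cup + 15 tbsp = 3.9375 cup) × 7/5 × 240 mL/cup = 1323 mL
cake flour: 120 g × 7/5 ÷ 28.35 g/oz ≈ 6 oz
rolled oats: (1 cup + 5 tbsp = 1.3125 cup) × 7/5 × 90 g/cup ≈ 165 g
all-purpose flour: 1.75 cup × 7/5 × 125 g/cup ≈ 306 g
applesauce: 12 fl oz × 7/5 ÷ 8 fl oz/cup × 246 g/cup ≈ 517 g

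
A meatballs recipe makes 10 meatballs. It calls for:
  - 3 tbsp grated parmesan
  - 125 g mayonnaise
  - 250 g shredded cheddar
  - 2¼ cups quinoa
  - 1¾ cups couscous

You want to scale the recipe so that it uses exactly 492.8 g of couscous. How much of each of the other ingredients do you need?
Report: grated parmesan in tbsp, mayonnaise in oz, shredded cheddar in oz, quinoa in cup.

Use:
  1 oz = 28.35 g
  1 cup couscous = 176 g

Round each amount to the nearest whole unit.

The original recipe has 308 g of couscous, so the scaling factor is 492.8 ÷ 308 = 8/5 = 1.6.
grated parmesan: 3 tbsp × 8/5 ≈ 5 tbsp
mayonnaise: 125 g × 8/5 ÷ 28.35 g/oz ≈ 7 oz
shredded cheddar: 250 g × 8/5 ÷ 28.35 g/oz ≈ 14 oz
quinoa: 2.25 cup × 8/5 ≈ 4 cup

grated parmesan: 5 tbsp; mayonnaise: 7 oz; shredded cheddar: 14 oz; quinoa: 4 cup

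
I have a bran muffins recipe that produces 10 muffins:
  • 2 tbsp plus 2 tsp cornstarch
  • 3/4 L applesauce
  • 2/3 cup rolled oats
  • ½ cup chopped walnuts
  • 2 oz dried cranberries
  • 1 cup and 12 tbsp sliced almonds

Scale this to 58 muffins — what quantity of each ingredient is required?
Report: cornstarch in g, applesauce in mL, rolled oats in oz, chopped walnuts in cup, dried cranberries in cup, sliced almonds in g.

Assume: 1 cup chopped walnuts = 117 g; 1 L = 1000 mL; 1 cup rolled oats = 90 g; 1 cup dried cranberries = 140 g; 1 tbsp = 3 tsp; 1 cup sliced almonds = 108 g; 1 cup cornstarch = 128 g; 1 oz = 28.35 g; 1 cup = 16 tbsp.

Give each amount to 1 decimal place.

Scaling factor: 58/10 = 29/5 = 5.8.
cornstarch: (2 tbsp + 2 tsp = 8/3 tbsp) × 29/5 ÷ 16 tbsp/cup × 128 g/cup ≈ 123.7 g
applesauce: 0.75 L × 29/5 × 1000 mL/L = 4350.0 mL
rolled oats: 2/3 cup × 29/5 × 90 g/cup ÷ 28.35 g/oz ≈ 12.3 oz
chopped walnuts: 0.5 cup × 29/5 = 2.9 cup
dried cranberries: 2 oz × 29/5 × 28.35 g/oz ÷ 140 g/cup ≈ 2.3 cup
sliced almonds: (1 cup + 12 tbsp = 1.75 cup) × 29/5 × 108 g/cup = 1096.2 g

cornstarch: 123.7 g; applesauce: 4350.0 mL; rolled oats: 12.3 oz; chopped walnuts: 2.9 cup; dried cranberries: 2.3 cup; sliced almonds: 1096.2 g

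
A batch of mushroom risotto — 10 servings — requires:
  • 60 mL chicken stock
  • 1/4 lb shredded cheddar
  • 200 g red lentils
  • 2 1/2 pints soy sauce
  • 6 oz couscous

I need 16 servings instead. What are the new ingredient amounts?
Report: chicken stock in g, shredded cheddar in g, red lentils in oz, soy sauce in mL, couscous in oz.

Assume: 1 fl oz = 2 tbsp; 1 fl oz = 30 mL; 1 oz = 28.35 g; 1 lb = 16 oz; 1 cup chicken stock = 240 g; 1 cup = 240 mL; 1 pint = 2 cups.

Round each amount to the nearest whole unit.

Scaling factor: 16/10 = 8/5 = 1.6.
chicken stock: 60 mL × 8/5 ÷ 240 mL/cup × 240 g/cup = 96 g
shredded cheddar: 0.25 lb × 8/5 × 16 oz/lb × 28.35 g/oz ≈ 181 g
red lentils: 200 g × 8/5 ÷ 28.35 g/oz ≈ 11 oz
soy sauce: 2.5 pint × 8/5 × 2 cup/pint × 240 mL/cup = 1920 mL
couscous: 6 oz × 8/5 ≈ 10 oz

chicken stock: 96 g; shredded cheddar: 181 g; red lentils: 11 oz; soy sauce: 1920 mL; couscous: 10 oz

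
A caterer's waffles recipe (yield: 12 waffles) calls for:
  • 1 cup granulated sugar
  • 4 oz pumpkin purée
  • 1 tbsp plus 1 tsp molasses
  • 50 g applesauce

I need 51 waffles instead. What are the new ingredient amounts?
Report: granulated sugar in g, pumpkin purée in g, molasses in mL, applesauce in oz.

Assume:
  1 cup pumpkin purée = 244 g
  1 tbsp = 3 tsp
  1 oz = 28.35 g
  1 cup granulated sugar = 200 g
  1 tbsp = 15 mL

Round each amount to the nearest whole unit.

granulated sugar: 850 g; pumpkin purée: 482 g; molasses: 85 mL; applesauce: 7 oz

Scaling factor: 51/12 = 17/4 = 4.25.
granulated sugar: 1 cup × 17/4 × 200 g/cup = 850 g
pumpkin purée: 4 oz × 17/4 × 28.35 g/oz ≈ 482 g
molasses: (1 tbsp + 1 tsp = 4/3 tbsp) × 17/4 × 15 mL/tbsp = 85 mL
applesauce: 50 g × 17/4 ÷ 28.35 g/oz ≈ 7 oz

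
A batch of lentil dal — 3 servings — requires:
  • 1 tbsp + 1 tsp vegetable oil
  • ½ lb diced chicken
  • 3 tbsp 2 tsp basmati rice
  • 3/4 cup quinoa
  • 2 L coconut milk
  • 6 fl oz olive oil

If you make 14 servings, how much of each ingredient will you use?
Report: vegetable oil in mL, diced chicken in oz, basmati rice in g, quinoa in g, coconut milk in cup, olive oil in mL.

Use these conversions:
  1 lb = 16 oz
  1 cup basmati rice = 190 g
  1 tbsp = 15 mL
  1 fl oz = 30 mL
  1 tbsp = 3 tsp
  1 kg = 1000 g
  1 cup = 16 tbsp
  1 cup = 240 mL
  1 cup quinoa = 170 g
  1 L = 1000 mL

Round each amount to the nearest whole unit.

vegetable oil: 93 mL; diced chicken: 37 oz; basmati rice: 203 g; quinoa: 595 g; coconut milk: 39 cup; olive oil: 840 mL

Scaling factor: 14/3.
vegetable oil: (1 tbsp + 1 tsp = 4/3 tbsp) × 14/3 × 15 mL/tbsp ≈ 93 mL
diced chicken: 0.5 lb × 14/3 × 16 oz/lb ≈ 37 oz
basmati rice: (3 tbsp + 2 tsp = 11/3 tbsp) × 14/3 ÷ 16 tbsp/cup × 190 g/cup ≈ 203 g
quinoa: 0.75 cup × 14/3 × 170 g/cup = 595 g
coconut milk: 2 L × 14/3 × 1000 mL/L ÷ 240 mL/cup ≈ 39 cup
olive oil: 6 fl oz × 14/3 × 30 mL/fl oz = 840 mL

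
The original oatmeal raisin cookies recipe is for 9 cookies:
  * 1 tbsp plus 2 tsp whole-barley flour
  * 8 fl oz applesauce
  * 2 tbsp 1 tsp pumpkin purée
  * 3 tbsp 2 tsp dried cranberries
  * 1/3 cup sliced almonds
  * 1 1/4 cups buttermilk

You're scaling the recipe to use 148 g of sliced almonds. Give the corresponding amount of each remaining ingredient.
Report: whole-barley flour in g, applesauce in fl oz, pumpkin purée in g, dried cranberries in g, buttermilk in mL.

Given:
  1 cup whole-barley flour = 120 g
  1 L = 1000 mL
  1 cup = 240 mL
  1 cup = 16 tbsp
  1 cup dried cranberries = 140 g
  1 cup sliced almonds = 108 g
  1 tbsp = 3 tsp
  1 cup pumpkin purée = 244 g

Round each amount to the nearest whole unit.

The original recipe has 36 g of sliced almonds, so the scaling factor is 148 ÷ 36 = 37/9.
whole-barley flour: (1 tbsp + 2 tsp = 5/3 tbsp) × 37/9 ÷ 16 tbsp/cup × 120 g/cup ≈ 51 g
applesauce: 8 fl oz × 37/9 ≈ 33 fl oz
pumpkin purée: (2 tbsp + 1 tsp = 7/3 tbsp) × 37/9 ÷ 16 tbsp/cup × 244 g/cup ≈ 146 g
dried cranberries: (3 tbsp + 2 tsp = 11/3 tbsp) × 37/9 ÷ 16 tbsp/cup × 140 g/cup ≈ 132 g
buttermilk: 1.25 cup × 37/9 × 240 mL/cup ≈ 1233 mL

whole-barley flour: 51 g; applesauce: 33 fl oz; pumpkin purée: 146 g; dried cranberries: 132 g; buttermilk: 1233 mL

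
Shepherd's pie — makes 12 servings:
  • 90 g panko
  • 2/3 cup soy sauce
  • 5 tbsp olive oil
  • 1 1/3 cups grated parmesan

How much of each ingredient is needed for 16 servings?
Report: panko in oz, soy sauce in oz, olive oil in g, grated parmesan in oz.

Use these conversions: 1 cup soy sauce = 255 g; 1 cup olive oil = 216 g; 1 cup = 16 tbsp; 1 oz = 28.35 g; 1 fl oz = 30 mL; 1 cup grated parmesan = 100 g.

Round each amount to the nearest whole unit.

Scaling factor: 16/12 = 4/3.
panko: 90 g × 4/3 ÷ 28.35 g/oz ≈ 4 oz
soy sauce: 2/3 cup × 4/3 × 255 g/cup ÷ 28.35 g/oz ≈ 8 oz
olive oil: 5 tbsp × 4/3 ÷ 16 tbsp/cup × 216 g/cup = 90 g
grated parmesan: 4/3 cup × 4/3 × 100 g/cup ÷ 28.35 g/oz ≈ 6 oz

panko: 4 oz; soy sauce: 8 oz; olive oil: 90 g; grated parmesan: 6 oz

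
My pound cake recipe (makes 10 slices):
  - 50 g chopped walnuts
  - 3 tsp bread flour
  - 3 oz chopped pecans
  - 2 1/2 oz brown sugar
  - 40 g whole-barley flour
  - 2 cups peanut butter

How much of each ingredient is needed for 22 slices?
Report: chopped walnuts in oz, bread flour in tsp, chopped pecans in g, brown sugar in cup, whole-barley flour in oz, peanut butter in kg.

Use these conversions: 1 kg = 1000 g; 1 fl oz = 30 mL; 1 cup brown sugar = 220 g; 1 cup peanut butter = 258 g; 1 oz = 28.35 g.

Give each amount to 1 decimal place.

chopped walnuts: 3.9 oz; bread flour: 6.6 tsp; chopped pecans: 187.1 g; brown sugar: 0.7 cup; whole-barley flour: 3.1 oz; peanut butter: 1.1 kg

Scaling factor: 22/10 = 11/5 = 2.2.
chopped walnuts: 50 g × 11/5 ÷ 28.35 g/oz ≈ 3.9 oz
bread flour: 3 tsp × 11/5 = 6.6 tsp
chopped pecans: 3 oz × 11/5 × 28.35 g/oz ≈ 187.1 g
brown sugar: 2.5 oz × 11/5 × 28.35 g/oz ÷ 220 g/cup ≈ 0.7 cup
whole-barley flour: 40 g × 11/5 ÷ 28.35 g/oz ≈ 3.1 oz
peanut butter: 2 cup × 11/5 × 258 g/cup ÷ 1000 g/kg ≈ 1.1 kg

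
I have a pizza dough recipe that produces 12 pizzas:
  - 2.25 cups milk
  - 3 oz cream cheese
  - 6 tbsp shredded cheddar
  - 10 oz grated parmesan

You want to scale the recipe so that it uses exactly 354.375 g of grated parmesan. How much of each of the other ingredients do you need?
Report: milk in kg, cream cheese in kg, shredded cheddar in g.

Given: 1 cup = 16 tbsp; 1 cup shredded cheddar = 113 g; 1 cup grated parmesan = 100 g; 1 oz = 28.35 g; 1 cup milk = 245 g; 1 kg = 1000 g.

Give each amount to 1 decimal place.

The original recipe has 283.5 g of grated parmesan, so the scaling factor is 354.375 ÷ 283.5 = 5/4 = 1.25.
milk: 2.25 cup × 5/4 × 245 g/cup ÷ 1000 g/kg ≈ 0.7 kg
cream cheese: 3 oz × 5/4 × 28.35 g/oz ÷ 1000 g/kg ≈ 0.1 kg
shredded cheddar: 6 tbsp × 5/4 ÷ 16 tbsp/cup × 113 g/cup ≈ 53.0 g

milk: 0.7 kg; cream cheese: 0.1 kg; shredded cheddar: 53.0 g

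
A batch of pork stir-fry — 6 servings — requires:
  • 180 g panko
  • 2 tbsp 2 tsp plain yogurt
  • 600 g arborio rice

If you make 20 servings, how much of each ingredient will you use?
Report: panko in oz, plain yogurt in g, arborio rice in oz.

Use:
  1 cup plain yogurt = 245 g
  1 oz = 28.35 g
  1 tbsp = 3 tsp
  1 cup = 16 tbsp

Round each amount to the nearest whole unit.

Scaling factor: 20/6 = 10/3.
panko: 180 g × 10/3 ÷ 28.35 g/oz ≈ 21 oz
plain yogurt: (2 tbsp + 2 tsp = 8/3 tbsp) × 10/3 ÷ 16 tbsp/cup × 245 g/cup ≈ 136 g
arborio rice: 600 g × 10/3 ÷ 28.35 g/oz ≈ 71 oz

panko: 21 oz; plain yogurt: 136 g; arborio rice: 71 oz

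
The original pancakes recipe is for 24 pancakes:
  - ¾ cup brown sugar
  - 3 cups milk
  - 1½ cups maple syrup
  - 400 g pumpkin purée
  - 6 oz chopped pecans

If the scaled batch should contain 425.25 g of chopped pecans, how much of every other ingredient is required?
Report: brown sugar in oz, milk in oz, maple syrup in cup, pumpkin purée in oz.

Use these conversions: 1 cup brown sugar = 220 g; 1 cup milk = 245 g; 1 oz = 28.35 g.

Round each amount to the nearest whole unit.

brown sugar: 15 oz; milk: 65 oz; maple syrup: 4 cup; pumpkin purée: 35 oz

The original recipe has 170.1 g of chopped pecans, so the scaling factor is 425.25 ÷ 170.1 = 5/2 = 2.5.
brown sugar: 0.75 cup × 5/2 × 220 g/cup ÷ 28.35 g/oz ≈ 15 oz
milk: 3 cup × 5/2 × 245 g/cup ÷ 28.35 g/oz ≈ 65 oz
maple syrup: 1.5 cup × 5/2 ≈ 4 cup
pumpkin purée: 400 g × 5/2 ÷ 28.35 g/oz ≈ 35 oz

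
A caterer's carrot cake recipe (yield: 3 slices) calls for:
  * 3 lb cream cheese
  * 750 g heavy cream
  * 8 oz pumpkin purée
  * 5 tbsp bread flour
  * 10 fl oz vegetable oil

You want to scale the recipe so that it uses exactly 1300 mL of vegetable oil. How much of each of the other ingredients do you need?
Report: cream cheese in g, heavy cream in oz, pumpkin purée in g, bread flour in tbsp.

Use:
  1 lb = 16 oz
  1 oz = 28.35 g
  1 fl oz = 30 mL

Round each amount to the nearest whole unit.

The original recipe has 300 mL of vegetable oil, so the scaling factor is 1300 ÷ 300 = 13/3.
cream cheese: 3 lb × 13/3 × 16 oz/lb × 28.35 g/oz ≈ 5897 g
heavy cream: 750 g × 13/3 ÷ 28.35 g/oz ≈ 115 oz
pumpkin purée: 8 oz × 13/3 × 28.35 g/oz ≈ 983 g
bread flour: 5 tbsp × 13/3 ≈ 22 tbsp

cream cheese: 5897 g; heavy cream: 115 oz; pumpkin purée: 983 g; bread flour: 22 tbsp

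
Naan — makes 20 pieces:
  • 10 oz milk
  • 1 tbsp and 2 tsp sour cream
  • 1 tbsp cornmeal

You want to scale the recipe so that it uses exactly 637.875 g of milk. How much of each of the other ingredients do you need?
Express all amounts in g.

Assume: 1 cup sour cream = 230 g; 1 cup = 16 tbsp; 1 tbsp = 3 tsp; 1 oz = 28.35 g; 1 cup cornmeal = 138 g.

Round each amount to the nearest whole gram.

The original recipe has 283.5 g of milk, so the scaling factor is 637.875 ÷ 283.5 = 9/4 = 2.25.
sour cream: (1 tbsp + 2 tsp = 5/3 tbsp) × 9/4 ÷ 16 tbsp/cup × 230 g/cup ≈ 54 g
cornmeal: 1 tbsp × 9/4 ÷ 16 tbsp/cup × 138 g/cup ≈ 19 g

sour cream: 54 g; cornmeal: 19 g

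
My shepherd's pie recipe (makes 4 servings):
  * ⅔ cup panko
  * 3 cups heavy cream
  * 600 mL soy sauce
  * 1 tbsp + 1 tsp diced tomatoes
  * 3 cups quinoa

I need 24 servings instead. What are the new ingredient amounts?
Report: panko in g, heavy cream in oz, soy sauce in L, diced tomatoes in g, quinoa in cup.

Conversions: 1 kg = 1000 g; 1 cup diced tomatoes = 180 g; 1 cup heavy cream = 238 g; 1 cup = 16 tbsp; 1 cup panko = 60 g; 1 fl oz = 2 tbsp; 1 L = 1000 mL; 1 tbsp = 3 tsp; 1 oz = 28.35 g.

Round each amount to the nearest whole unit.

Scaling factor: 24/4 = 6.
panko: 2/3 cup × 6 × 60 g/cup = 240 g
heavy cream: 3 cup × 6 × 238 g/cup ÷ 28.35 g/oz ≈ 151 oz
soy sauce: 600 mL × 6 ÷ 1000 mL/L ≈ 4 L
diced tomatoes: (1 tbsp + 1 tsp = 4/3 tbsp) × 6 ÷ 16 tbsp/cup × 180 g/cup = 90 g
quinoa: 3 cup × 6 = 18 cup

panko: 240 g; heavy cream: 151 oz; soy sauce: 4 L; diced tomatoes: 90 g; quinoa: 18 cup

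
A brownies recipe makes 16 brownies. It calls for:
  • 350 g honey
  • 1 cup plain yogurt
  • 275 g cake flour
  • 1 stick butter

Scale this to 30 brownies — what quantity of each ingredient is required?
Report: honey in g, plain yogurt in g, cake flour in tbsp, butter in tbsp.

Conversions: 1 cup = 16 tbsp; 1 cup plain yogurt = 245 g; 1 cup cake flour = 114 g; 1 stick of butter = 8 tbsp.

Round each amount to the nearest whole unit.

honey: 656 g; plain yogurt: 459 g; cake flour: 72 tbsp; butter: 15 tbsp

Scaling factor: 30/16 = 15/8 = 1.875.
honey: 350 g × 15/8 ≈ 656 g
plain yogurt: 1 cup × 15/8 × 245 g/cup ≈ 459 g
cake flour: 275 g × 15/8 ÷ 114 g/cup × 16 tbsp/cup ≈ 72 tbsp
butter: 1 stick × 15/8 × 8 tbsp/stick = 15 tbsp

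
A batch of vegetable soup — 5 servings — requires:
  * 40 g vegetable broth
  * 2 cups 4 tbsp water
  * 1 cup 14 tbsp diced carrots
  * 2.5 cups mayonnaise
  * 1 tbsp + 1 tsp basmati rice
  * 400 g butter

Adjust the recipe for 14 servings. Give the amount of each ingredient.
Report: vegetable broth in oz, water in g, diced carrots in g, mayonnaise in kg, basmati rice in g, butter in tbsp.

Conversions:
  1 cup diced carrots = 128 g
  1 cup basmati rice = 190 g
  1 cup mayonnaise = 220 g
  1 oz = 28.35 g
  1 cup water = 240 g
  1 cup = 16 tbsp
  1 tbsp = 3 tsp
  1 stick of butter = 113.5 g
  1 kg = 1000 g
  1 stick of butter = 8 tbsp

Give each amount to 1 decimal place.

Scaling factor: 14/5 = 2.8.
vegetable broth: 40 g × 14/5 ÷ 28.35 g/oz ≈ 4.0 oz
water: (2 cup + 4 tbsp = 2.25 cup) × 14/5 × 240 g/cup = 1512.0 g
diced carrots: (1 cup + 14 tbsp = 1.875 cup) × 14/5 × 128 g/cup = 672.0 g
mayonnaise: 2.5 cup × 14/5 × 220 g/cup ÷ 1000 g/kg ≈ 1.5 kg
basmati rice: (1 tbsp + 1 tsp = 4/3 tbsp) × 14/5 ÷ 16 tbsp/cup × 190 g/cup ≈ 44.3 g
butter: 400 g × 14/5 ÷ 113.5 g/stick × 8 tbsp/stick ≈ 78.9 tbsp

vegetable broth: 4.0 oz; water: 1512.0 g; diced carrots: 672.0 g; mayonnaise: 1.5 kg; basmati rice: 44.3 g; butter: 78.9 tbsp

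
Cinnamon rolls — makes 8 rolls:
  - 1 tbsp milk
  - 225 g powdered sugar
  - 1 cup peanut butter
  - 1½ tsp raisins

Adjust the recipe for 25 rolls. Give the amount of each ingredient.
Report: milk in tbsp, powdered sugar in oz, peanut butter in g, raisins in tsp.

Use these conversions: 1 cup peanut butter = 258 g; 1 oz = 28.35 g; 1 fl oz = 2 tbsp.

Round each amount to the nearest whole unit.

milk: 3 tbsp; powdered sugar: 25 oz; peanut butter: 806 g; raisins: 5 tsp

Scaling factor: 25/8 = 3.125.
milk: 1 tbsp × 25/8 ≈ 3 tbsp
powdered sugar: 225 g × 25/8 ÷ 28.35 g/oz ≈ 25 oz
peanut butter: 1 cup × 25/8 × 258 g/cup ≈ 806 g
raisins: 1.5 tsp × 25/8 ≈ 5 tsp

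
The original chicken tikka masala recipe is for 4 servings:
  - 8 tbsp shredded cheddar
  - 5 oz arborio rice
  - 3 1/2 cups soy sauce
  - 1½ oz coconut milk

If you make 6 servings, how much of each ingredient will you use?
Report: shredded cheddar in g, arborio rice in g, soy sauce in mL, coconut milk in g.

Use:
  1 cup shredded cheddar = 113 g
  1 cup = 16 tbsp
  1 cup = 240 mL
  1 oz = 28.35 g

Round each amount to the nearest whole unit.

Scaling factor: 6/4 = 3/2 = 1.5.
shredded cheddar: 8 tbsp × 3/2 ÷ 16 tbsp/cup × 113 g/cup ≈ 85 g
arborio rice: 5 oz × 3/2 × 28.35 g/oz ≈ 213 g
soy sauce: 3.5 cup × 3/2 × 240 mL/cup = 1260 mL
coconut milk: 1.5 oz × 3/2 × 28.35 g/oz ≈ 64 g

shredded cheddar: 85 g; arborio rice: 213 g; soy sauce: 1260 mL; coconut milk: 64 g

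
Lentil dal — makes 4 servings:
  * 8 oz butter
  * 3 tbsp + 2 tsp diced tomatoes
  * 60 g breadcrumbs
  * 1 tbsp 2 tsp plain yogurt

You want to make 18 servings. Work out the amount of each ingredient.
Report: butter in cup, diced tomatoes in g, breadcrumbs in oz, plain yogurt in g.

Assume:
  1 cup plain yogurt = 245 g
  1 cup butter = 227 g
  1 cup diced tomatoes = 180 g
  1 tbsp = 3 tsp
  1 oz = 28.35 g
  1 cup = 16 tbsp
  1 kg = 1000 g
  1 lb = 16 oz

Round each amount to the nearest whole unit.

Scaling factor: 18/4 = 9/2 = 4.5.
butter: 8 oz × 9/2 × 28.35 g/oz ÷ 227 g/cup ≈ 4 cup
diced tomatoes: (3 tbsp + 2 tsp = 11/3 tbsp) × 9/2 ÷ 16 tbsp/cup × 180 g/cup ≈ 186 g
breadcrumbs: 60 g × 9/2 ÷ 28.35 g/oz ≈ 10 oz
plain yogurt: (1 tbsp + 2 tsp = 5/3 tbsp) × 9/2 ÷ 16 tbsp/cup × 245 g/cup ≈ 115 g

butter: 4 cup; diced tomatoes: 186 g; breadcrumbs: 10 oz; plain yogurt: 115 g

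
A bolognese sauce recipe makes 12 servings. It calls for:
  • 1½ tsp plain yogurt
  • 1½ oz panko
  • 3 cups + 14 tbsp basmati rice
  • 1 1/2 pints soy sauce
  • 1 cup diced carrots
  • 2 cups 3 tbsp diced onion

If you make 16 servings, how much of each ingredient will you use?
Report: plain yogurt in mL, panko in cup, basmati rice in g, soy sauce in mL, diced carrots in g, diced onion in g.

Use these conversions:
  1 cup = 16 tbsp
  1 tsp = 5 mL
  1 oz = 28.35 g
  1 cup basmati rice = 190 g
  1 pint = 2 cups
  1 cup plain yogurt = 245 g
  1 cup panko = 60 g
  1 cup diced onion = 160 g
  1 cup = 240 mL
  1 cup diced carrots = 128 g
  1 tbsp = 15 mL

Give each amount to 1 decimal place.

Scaling factor: 16/12 = 4/3.
plain yogurt: 1.5 tsp × 4/3 × 5 mL/tsp = 10.0 mL
panko: 1.5 oz × 4/3 × 28.35 g/oz ÷ 60 g/cup ≈ 0.9 cup
basmati rice: (3 cup + 14 tbsp = 3.875 cup) × 4/3 × 190 g/cup ≈ 981.7 g
soy sauce: 1.5 pint × 4/3 × 2 cup/pint × 240 mL/cup = 960.0 mL
diced carrots: 1 cup × 4/3 × 128 g/cup ≈ 170.7 g
diced onion: (2 cup + 3 tbsp = 2.1875 cup) × 4/3 × 160 g/cup ≈ 466.7 g

plain yogurt: 10.0 mL; panko: 0.9 cup; basmati rice: 981.7 g; soy sauce: 960.0 mL; diced carrots: 170.7 g; diced onion: 466.7 g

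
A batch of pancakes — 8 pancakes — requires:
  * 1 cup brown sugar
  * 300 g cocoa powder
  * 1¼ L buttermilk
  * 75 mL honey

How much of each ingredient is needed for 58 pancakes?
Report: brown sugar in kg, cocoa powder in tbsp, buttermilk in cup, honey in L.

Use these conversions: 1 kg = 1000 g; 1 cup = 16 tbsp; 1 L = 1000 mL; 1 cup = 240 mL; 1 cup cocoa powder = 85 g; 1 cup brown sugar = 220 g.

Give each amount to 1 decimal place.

Scaling factor: 58/8 = 29/4 = 7.25.
brown sugar: 1 cup × 29/4 × 220 g/cup ÷ 1000 g/kg ≈ 1.6 kg
cocoa powder: 300 g × 29/4 ÷ 85 g/cup × 16 tbsp/cup ≈ 409.4 tbsp
buttermilk: 1.25 L × 29/4 × 1000 mL/L ÷ 240 mL/cup ≈ 37.8 cup
honey: 75 mL × 29/4 ÷ 1000 mL/L ≈ 0.5 L

brown sugar: 1.6 kg; cocoa powder: 409.4 tbsp; buttermilk: 37.8 cup; honey: 0.5 L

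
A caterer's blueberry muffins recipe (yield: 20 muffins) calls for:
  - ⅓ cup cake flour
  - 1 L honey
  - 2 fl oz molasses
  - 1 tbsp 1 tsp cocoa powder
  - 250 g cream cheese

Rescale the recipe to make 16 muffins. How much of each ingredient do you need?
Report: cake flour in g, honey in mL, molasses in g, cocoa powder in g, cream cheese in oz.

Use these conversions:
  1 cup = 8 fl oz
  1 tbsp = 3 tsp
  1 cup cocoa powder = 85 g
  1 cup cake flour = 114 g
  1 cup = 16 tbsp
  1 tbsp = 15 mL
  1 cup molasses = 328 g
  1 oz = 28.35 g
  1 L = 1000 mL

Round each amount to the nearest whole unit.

cake flour: 30 g; honey: 800 mL; molasses: 66 g; cocoa powder: 6 g; cream cheese: 7 oz

Scaling factor: 16/20 = 4/5 = 0.8.
cake flour: 1/3 cup × 4/5 × 114 g/cup ≈ 30 g
honey: 1 L × 4/5 × 1000 mL/L = 800 mL
molasses: 2 fl oz × 4/5 ÷ 8 fl oz/cup × 328 g/cup ≈ 66 g
cocoa powder: (1 tbsp + 1 tsp = 4/3 tbsp) × 4/5 ÷ 16 tbsp/cup × 85 g/cup ≈ 6 g
cream cheese: 250 g × 4/5 ÷ 28.35 g/oz ≈ 7 oz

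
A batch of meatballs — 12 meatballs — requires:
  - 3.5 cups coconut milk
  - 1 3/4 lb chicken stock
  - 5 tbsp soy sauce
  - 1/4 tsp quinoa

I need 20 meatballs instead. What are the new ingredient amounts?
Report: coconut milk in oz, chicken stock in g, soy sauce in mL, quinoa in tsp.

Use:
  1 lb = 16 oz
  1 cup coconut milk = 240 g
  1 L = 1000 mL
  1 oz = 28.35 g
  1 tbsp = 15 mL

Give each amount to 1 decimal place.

Scaling factor: 20/12 = 5/3.
coconut milk: 3.5 cup × 5/3 × 240 g/cup ÷ 28.35 g/oz ≈ 49.4 oz
chicken stock: 1.75 lb × 5/3 × 16 oz/lb × 28.35 g/oz = 1323.0 g
soy sauce: 5 tbsp × 5/3 × 15 mL/tbsp = 125.0 mL
quinoa: 0.25 tsp × 5/3 ≈ 0.4 tsp

coconut milk: 49.4 oz; chicken stock: 1323.0 g; soy sauce: 125.0 mL; quinoa: 0.4 tsp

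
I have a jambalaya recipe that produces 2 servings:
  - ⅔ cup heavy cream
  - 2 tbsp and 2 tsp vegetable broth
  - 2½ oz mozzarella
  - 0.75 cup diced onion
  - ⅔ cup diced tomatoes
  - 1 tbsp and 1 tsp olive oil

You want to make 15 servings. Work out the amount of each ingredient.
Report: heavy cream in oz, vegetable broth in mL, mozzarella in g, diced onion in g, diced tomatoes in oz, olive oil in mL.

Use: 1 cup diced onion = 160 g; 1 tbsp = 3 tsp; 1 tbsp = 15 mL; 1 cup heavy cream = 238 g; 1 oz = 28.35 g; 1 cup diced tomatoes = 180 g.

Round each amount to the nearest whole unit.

heavy cream: 42 oz; vegetable broth: 300 mL; mozzarella: 532 g; diced onion: 900 g; diced tomatoes: 32 oz; olive oil: 150 mL

Scaling factor: 15/2 = 7.5.
heavy cream: 2/3 cup × 15/2 × 238 g/cup ÷ 28.35 g/oz ≈ 42 oz
vegetable broth: (2 tbsp + 2 tsp = 8/3 tbsp) × 15/2 × 15 mL/tbsp = 300 mL
mozzarella: 2.5 oz × 15/2 × 28.35 g/oz ≈ 532 g
diced onion: 0.75 cup × 15/2 × 160 g/cup = 900 g
diced tomatoes: 2/3 cup × 15/2 × 180 g/cup ÷ 28.35 g/oz ≈ 32 oz
olive oil: (1 tbsp + 1 tsp = 4/3 tbsp) × 15/2 × 15 mL/tbsp = 150 mL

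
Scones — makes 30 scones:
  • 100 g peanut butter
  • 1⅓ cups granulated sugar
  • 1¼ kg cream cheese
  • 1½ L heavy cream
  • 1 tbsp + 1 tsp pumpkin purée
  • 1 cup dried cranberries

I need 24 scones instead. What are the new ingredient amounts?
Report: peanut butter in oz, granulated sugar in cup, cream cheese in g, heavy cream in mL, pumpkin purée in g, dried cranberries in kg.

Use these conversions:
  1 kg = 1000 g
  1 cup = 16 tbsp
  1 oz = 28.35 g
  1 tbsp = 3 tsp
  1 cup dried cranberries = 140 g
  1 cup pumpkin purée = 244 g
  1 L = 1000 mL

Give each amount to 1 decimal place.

Scaling factor: 24/30 = 4/5 = 0.8.
peanut butter: 100 g × 4/5 ÷ 28.35 g/oz ≈ 2.8 oz
granulated sugar: 4/3 cup × 4/5 ≈ 1.1 cup
cream cheese: 1.25 kg × 4/5 × 1000 g/kg = 1000.0 g
heavy cream: 1.5 L × 4/5 × 1000 mL/L = 1200.0 mL
pumpkin purée: (1 tbsp + 1 tsp = 4/3 tbsp) × 4/5 ÷ 16 tbsp/cup × 244 g/cup ≈ 16.3 g
dried cranberries: 1 cup × 4/5 × 140 g/cup ÷ 1000 g/kg ≈ 0.1 kg

peanut butter: 2.8 oz; granulated sugar: 1.1 cup; cream cheese: 1000.0 g; heavy cream: 1200.0 mL; pumpkin purée: 16.3 g; dried cranberries: 0.1 kg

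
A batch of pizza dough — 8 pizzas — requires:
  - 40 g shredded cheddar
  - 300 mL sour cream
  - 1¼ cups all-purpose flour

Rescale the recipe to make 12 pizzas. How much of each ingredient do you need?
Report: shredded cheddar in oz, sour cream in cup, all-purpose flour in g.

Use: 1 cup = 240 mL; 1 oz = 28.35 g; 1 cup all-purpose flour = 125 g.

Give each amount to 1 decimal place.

Scaling factor: 12/8 = 3/2 = 1.5.
shredded cheddar: 40 g × 3/2 ÷ 28.35 g/oz ≈ 2.1 oz
sour cream: 300 mL × 3/2 ÷ 240 mL/cup ≈ 1.9 cup
all-purpose flour: 1.25 cup × 3/2 × 125 g/cup ≈ 234.4 g

shredded cheddar: 2.1 oz; sour cream: 1.9 cup; all-purpose flour: 234.4 g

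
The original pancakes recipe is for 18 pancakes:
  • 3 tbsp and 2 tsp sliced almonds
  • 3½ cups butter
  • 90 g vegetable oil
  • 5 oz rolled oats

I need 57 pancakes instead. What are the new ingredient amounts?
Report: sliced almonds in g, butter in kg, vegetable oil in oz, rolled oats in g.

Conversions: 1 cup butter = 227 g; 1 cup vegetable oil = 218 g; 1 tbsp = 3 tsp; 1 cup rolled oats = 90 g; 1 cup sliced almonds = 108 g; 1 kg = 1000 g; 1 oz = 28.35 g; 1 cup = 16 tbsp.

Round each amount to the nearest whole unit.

sliced almonds: 78 g; butter: 3 kg; vegetable oil: 10 oz; rolled oats: 449 g

Scaling factor: 57/18 = 19/6.
sliced almonds: (3 tbsp + 2 tsp = 11/3 tbsp) × 19/6 ÷ 16 tbsp/cup × 108 g/cup ≈ 78 g
butter: 3.5 cup × 19/6 × 227 g/cup ÷ 1000 g/kg ≈ 3 kg
vegetable oil: 90 g × 19/6 ÷ 28.35 g/oz ≈ 10 oz
rolled oats: 5 oz × 19/6 × 28.35 g/oz ≈ 449 g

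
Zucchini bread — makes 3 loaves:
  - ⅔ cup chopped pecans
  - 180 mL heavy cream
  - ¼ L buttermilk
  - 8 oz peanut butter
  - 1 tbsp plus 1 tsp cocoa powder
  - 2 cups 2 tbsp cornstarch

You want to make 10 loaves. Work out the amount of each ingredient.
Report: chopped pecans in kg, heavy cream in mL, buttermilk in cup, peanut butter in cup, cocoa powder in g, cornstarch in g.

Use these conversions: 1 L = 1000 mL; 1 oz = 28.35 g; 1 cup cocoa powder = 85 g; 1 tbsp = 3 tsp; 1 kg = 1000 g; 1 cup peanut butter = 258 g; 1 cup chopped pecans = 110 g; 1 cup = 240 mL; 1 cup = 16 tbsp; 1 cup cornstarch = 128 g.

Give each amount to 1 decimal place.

chopped pecans: 0.2 kg; heavy cream: 600.0 mL; buttermilk: 3.5 cup; peanut butter: 2.9 cup; cocoa powder: 23.6 g; cornstarch: 906.7 g

Scaling factor: 10/3.
chopped pecans: 2/3 cup × 10/3 × 110 g/cup ÷ 1000 g/kg ≈ 0.2 kg
heavy cream: 180 mL × 10/3 = 600.0 mL
buttermilk: 0.25 L × 10/3 × 1000 mL/L ÷ 240 mL/cup ≈ 3.5 cup
peanut butter: 8 oz × 10/3 × 28.35 g/oz ÷ 258 g/cup ≈ 2.9 cup
cocoa powder: (1 tbsp + 1 tsp = 4/3 tbsp) × 10/3 ÷ 16 tbsp/cup × 85 g/cup ≈ 23.6 g
cornstarch: (2 cup + 2 tbsp = 2.125 cup) × 10/3 × 128 g/cup ≈ 906.7 g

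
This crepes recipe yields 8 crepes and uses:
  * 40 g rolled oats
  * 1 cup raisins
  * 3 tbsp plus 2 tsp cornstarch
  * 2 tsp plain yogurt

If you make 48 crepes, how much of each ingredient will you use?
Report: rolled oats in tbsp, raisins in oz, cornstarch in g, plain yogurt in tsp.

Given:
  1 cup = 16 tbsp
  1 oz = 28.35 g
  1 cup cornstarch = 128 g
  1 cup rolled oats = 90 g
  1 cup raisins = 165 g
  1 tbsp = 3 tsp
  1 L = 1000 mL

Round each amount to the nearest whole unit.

rolled oats: 43 tbsp; raisins: 35 oz; cornstarch: 176 g; plain yogurt: 12 tsp

Scaling factor: 48/8 = 6.
rolled oats: 40 g × 6 ÷ 90 g/cup × 16 tbsp/cup ≈ 43 tbsp
raisins: 1 cup × 6 × 165 g/cup ÷ 28.35 g/oz ≈ 35 oz
cornstarch: (3 tbsp + 2 tsp = 11/3 tbsp) × 6 ÷ 16 tbsp/cup × 128 g/cup = 176 g
plain yogurt: 2 tsp × 6 = 12 tsp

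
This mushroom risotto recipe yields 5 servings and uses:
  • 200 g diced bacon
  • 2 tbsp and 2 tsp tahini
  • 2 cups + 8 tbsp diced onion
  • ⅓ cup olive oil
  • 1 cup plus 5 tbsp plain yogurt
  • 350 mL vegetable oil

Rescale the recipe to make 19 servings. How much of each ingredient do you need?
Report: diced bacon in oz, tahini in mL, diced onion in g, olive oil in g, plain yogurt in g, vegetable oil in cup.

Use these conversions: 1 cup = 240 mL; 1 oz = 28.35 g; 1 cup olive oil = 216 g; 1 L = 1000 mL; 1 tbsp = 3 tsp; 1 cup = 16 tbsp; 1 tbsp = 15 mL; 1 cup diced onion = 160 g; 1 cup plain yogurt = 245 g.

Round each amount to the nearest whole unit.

diced bacon: 27 oz; tahini: 152 mL; diced onion: 1520 g; olive oil: 274 g; plain yogurt: 1222 g; vegetable oil: 6 cup

Scaling factor: 19/5 = 3.8.
diced bacon: 200 g × 19/5 ÷ 28.35 g/oz ≈ 27 oz
tahini: (2 tbsp + 2 tsp = 8/3 tbsp) × 19/5 × 15 mL/tbsp = 152 mL
diced onion: (2 cup + 8 tbsp = 2.5 cup) × 19/5 × 160 g/cup = 1520 g
olive oil: 1/3 cup × 19/5 × 216 g/cup ≈ 274 g
plain yogurt: (1 cup + 5 tbsp = 1.3125 cup) × 19/5 × 245 g/cup ≈ 1222 g
vegetable oil: 350 mL × 19/5 ÷ 240 mL/cup ≈ 6 cup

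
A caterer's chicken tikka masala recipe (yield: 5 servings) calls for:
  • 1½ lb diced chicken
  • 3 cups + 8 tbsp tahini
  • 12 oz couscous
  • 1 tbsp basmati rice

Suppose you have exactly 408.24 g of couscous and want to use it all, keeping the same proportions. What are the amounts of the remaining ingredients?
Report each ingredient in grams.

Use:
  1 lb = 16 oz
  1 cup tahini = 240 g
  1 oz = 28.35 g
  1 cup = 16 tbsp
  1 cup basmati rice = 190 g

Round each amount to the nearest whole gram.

The original recipe has 340.2 g of couscous, so the scaling factor is 408.24 ÷ 340.2 = 6/5 = 1.2.
diced chicken: 1.5 lb × 6/5 × 16 oz/lb × 28.35 g/oz ≈ 816 g
tahini: (3 cup + 8 tbsp = 3.5 cup) × 6/5 × 240 g/cup = 1008 g
basmati rice: 1 tbsp × 6/5 ÷ 16 tbsp/cup × 190 g/cup ≈ 14 g

diced chicken: 816 g; tahini: 1008 g; basmati rice: 14 g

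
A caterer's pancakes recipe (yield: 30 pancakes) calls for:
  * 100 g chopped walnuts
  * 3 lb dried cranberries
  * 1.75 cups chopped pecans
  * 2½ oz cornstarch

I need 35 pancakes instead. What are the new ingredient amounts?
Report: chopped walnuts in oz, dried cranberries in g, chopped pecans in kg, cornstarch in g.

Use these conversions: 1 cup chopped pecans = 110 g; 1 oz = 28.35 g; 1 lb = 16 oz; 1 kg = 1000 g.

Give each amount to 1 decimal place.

chopped walnuts: 4.1 oz; dried cranberries: 1587.6 g; chopped pecans: 0.2 kg; cornstarch: 82.7 g

Scaling factor: 35/30 = 7/6.
chopped walnuts: 100 g × 7/6 ÷ 28.35 g/oz ≈ 4.1 oz
dried cranberries: 3 lb × 7/6 × 16 oz/lb × 28.35 g/oz = 1587.6 g
chopped pecans: 1.75 cup × 7/6 × 110 g/cup ÷ 1000 g/kg ≈ 0.2 kg
cornstarch: 2.5 oz × 7/6 × 28.35 g/oz ≈ 82.7 g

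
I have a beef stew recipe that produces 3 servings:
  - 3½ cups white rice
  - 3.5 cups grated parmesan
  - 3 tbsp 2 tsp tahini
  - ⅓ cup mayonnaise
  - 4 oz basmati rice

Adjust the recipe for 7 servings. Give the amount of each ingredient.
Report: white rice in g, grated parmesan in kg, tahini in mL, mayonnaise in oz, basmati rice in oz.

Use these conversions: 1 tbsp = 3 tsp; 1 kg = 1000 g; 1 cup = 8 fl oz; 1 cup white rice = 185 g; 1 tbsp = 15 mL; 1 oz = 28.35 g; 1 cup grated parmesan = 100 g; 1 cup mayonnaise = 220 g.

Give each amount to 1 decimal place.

Scaling factor: 7/3.
white rice: 3.5 cup × 7/3 × 185 g/cup ≈ 1510.8 g
grated parmesan: 3.5 cup × 7/3 × 100 g/cup ÷ 1000 g/kg ≈ 0.8 kg
tahini: (3 tbsp + 2 tsp = 11/3 tbsp) × 7/3 × 15 mL/tbsp ≈ 128.3 mL
mayonnaise: 1/3 cup × 7/3 × 220 g/cup ÷ 28.35 g/oz ≈ 6.0 oz
basmati rice: 4 oz × 7/3 ≈ 9.3 oz

white rice: 1510.8 g; grated parmesan: 0.8 kg; tahini: 128.3 mL; mayonnaise: 6.0 oz; basmati rice: 9.3 oz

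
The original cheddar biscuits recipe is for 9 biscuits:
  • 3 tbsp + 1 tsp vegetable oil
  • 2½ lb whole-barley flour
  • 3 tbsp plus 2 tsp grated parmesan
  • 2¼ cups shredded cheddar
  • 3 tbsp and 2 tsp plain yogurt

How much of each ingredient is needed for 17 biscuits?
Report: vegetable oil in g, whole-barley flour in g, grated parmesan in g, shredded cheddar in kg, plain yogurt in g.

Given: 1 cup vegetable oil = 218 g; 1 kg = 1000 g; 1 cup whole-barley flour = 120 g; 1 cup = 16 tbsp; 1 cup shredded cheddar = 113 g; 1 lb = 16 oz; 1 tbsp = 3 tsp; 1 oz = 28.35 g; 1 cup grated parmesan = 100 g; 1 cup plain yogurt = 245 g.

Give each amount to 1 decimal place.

Scaling factor: 17/9.
vegetable oil: (3 tbsp + 1 tsp = 10/3 tbsp) × 17/9 ÷ 16 tbsp/cup × 218 g/cup ≈ 85.8 g
whole-barley flour: 2.5 lb × 17/9 × 16 oz/lb × 28.35 g/oz = 2142.0 g
grated parmesan: (3 tbsp + 2 tsp = 11/3 tbsp) × 17/9 ÷ 16 tbsp/cup × 100 g/cup ≈ 43.3 g
shredded cheddar: 2.25 cup × 17/9 × 113 g/cup ÷ 1000 g/kg ≈ 0.5 kg
plain yogurt: (3 tbsp + 2 tsp = 11/3 tbsp) × 17/9 ÷ 16 tbsp/cup × 245 g/cup ≈ 106.1 g

vegetable oil: 85.8 g; whole-barley flour: 2142.0 g; grated parmesan: 43.3 g; shredded cheddar: 0.5 kg; plain yogurt: 106.1 g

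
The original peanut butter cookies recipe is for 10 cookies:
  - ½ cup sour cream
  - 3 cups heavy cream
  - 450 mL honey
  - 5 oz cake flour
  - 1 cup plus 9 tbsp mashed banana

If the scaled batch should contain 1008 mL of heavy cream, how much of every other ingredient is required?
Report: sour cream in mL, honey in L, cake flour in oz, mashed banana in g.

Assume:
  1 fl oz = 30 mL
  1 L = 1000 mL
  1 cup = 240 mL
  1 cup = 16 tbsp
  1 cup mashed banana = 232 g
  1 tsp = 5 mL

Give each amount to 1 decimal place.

The original recipe has 720 mL of heavy cream, so the scaling factor is 1008 ÷ 720 = 7/5 = 1.4.
sour cream: 0.5 cup × 7/5 × 240 mL/cup = 168.0 mL
honey: 450 mL × 7/5 ÷ 1000 mL/L ≈ 0.6 L
cake flour: 5 oz × 7/5 = 7.0 oz
mashed banana: (1 cup + 9 tbsp = 1.5625 cup) × 7/5 × 232 g/cup = 507.5 g

sour cream: 168.0 mL; honey: 0.6 L; cake flour: 7.0 oz; mashed banana: 507.5 g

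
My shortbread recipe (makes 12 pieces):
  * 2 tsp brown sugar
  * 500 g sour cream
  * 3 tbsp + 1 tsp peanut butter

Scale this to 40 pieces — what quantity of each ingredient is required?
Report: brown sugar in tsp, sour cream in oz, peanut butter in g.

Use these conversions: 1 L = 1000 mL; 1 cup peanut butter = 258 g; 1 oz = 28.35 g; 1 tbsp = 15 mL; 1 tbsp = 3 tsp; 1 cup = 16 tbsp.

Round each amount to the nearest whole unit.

Scaling factor: 40/12 = 10/3.
brown sugar: 2 tsp × 10/3 ≈ 7 tsp
sour cream: 500 g × 10/3 ÷ 28.35 g/oz ≈ 59 oz
peanut butter: (3 tbsp + 1 tsp = 10/3 tbsp) × 10/3 ÷ 16 tbsp/cup × 258 g/cup ≈ 179 g

brown sugar: 7 tsp; sour cream: 59 oz; peanut butter: 179 g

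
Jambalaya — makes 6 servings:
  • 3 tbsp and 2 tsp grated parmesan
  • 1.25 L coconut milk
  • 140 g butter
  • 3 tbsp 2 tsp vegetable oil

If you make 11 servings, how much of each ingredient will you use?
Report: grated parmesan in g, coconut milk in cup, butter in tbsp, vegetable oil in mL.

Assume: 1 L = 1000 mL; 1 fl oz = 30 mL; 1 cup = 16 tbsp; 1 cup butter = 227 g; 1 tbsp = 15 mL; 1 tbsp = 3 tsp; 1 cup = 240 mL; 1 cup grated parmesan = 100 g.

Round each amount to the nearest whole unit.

Scaling factor: 11/6.
grated parmesan: (3 tbsp + 2 tsp = 11/3 tbsp) × 11/6 ÷ 16 tbsp/cup × 100 g/cup ≈ 42 g
coconut milk: 1.25 L × 11/6 × 1000 mL/L ÷ 240 mL/cup ≈ 10 cup
butter: 140 g × 11/6 ÷ 227 g/cup × 16 tbsp/cup ≈ 18 tbsp
vegetable oil: (3 tbsp + 2 tsp = 11/3 tbsp) × 11/6 × 15 mL/tbsp ≈ 101 mL

grated parmesan: 42 g; coconut milk: 10 cup; butter: 18 tbsp; vegetable oil: 101 mL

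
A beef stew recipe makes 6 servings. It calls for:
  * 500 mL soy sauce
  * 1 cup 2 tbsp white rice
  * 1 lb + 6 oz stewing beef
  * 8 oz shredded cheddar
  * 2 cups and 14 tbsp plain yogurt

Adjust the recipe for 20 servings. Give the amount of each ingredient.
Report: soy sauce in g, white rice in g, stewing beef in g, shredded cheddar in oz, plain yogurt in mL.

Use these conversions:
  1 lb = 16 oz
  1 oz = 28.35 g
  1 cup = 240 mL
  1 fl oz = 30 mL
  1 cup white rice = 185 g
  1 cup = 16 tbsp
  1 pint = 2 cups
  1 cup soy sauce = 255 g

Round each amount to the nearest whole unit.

Scaling factor: 20/6 = 10/3.
soy sauce: 500 mL × 10/3 ÷ 240 mL/cup × 255 g/cup ≈ 1771 g
white rice: (1 cup + 2 tbsp = 1.125 cup) × 10/3 × 185 g/cup ≈ 694 g
stewing beef: (1 lb + 6 oz = 1.375 lb) × 10/3 × 16 oz/lb × 28.35 g/oz = 2079 g
shredded cheddar: 8 oz × 10/3 ≈ 27 oz
plain yogurt: (2 cup + 14 tbsp = 2.875 cup) × 10/3 × 240 mL/cup = 2300 mL

soy sauce: 1771 g; white rice: 694 g; stewing beef: 2079 g; shredded cheddar: 27 oz; plain yogurt: 2300 mL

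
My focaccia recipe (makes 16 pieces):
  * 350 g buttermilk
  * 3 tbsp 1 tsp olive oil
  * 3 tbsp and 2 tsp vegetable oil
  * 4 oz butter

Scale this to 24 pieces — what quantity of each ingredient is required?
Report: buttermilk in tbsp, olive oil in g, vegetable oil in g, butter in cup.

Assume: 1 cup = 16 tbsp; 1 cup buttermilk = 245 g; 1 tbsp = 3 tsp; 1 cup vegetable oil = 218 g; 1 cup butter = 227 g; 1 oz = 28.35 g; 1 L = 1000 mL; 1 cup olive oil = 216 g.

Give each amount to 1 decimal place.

buttermilk: 34.3 tbsp; olive oil: 67.5 g; vegetable oil: 74.9 g; butter: 0.7 cup

Scaling factor: 24/16 = 3/2 = 1.5.
buttermilk: 350 g × 3/2 ÷ 245 g/cup × 16 tbsp/cup ≈ 34.3 tbsp
olive oil: (3 tbsp + 1 tsp = 10/3 tbsp) × 3/2 ÷ 16 tbsp/cup × 216 g/cup = 67.5 g
vegetable oil: (3 tbsp + 2 tsp = 11/3 tbsp) × 3/2 ÷ 16 tbsp/cup × 218 g/cup ≈ 74.9 g
butter: 4 oz × 3/2 × 28.35 g/oz ÷ 227 g/cup ≈ 0.7 cup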